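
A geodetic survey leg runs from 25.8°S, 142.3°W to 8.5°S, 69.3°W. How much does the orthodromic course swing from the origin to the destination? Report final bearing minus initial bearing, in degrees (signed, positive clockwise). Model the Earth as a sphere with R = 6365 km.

-24.9°

Initial bearing θ₁ = atan2(sin Δλ cos φ₂, cos φ₁ sin φ₂ − sin φ₁ cos φ₂ cos Δλ) = 90.44°
Final bearing θ₂ = (initial bearing from the destination back to the start) + 180° = 65.55°
Δθ = θ₂ − θ₁ = -24.9°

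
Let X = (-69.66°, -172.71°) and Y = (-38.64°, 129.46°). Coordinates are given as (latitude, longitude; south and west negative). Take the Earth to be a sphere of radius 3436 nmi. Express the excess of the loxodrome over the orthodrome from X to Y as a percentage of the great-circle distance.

Great circle: σ = 0.7524 rad → d_gc = Rσ = 2585.3 nmi
Rhumb: Δφ = +0.5414, Δλ = -1.0093, Δψ = +0.9860, q = Δφ/Δψ = 0.5491 → d_rh = R√(Δφ²+q²Δλ²) = 2662.1 nmi
Excess = (2662.1 − 2585.3) / 2585.3 = 76.8 / 2585.3 = 2.97% ≈ 3.0%

3.0%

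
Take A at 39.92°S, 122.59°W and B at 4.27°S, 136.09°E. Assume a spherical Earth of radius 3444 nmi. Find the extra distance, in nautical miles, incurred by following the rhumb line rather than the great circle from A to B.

158 nmi

Great circle: cos σ = sin φ₁ sin φ₂ + cos φ₁ cos φ₂ cos Δλ,  σ = 1.6733 rad → d_gc = 5762.9 nmi
Rhumb line: Δψ = +0.6865, q = Δφ/Δψ = 0.9064, d_rh = R√(Δφ²+q²Δλ²) = 5921.3 nmi
Excess = 5921.3 − 5762.9 = 158.4 ≈ 158 nmi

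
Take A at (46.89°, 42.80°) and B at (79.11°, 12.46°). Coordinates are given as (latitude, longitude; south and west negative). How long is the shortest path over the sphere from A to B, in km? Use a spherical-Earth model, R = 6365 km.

cos σ = sin φ₁ sin φ₂ + cos φ₁ cos φ₂ cos Δλ
      = sin(46.89°)sin(79.11°) + cos(46.89°)cos(79.11°)cos(-30.34°) = 0.8283
σ = 34.073° → d = Rσ = 6365·0.59469 = 3785 km

3785 km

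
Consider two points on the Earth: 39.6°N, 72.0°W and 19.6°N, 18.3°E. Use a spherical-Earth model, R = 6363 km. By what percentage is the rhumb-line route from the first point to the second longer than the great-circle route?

3.2%

Great circle: σ = 1.3592 rad → d_gc = Rσ = 8648.6 km
Rhumb: Δφ = -0.3491, Δλ = +1.5760, Δψ = -0.4049, q = Δφ/Δψ = 0.8622 → d_rh = R√(Δφ²+q²Δλ²) = 8926.9 km
Excess = (8926.9 − 8648.6) / 8648.6 = 278.3 / 8648.6 = 3.22% ≈ 3.2%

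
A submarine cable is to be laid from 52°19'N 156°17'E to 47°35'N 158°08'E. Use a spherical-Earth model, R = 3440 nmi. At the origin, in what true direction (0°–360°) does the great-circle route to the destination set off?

165.2°

θ = atan2( sin Δλ·cos φ₂ ,  cos φ₁ sin φ₂ − sin φ₁ cos φ₂ cos Δλ )
  = atan2(+0.0218, -0.0822) = 165.17°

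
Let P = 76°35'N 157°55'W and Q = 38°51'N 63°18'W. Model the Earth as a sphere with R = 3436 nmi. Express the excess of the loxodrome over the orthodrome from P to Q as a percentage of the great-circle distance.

9.0%

Great circle: σ = 0.9328 rad → d_gc = Rσ = 3205.0 nmi
Rhumb: Δφ = -0.6586, Δλ = +1.6514, Δψ = -1.4034, q = Δφ/Δψ = 0.4693 → d_rh = R√(Δφ²+q²Δλ²) = 3494.4 nmi
Excess = (3494.4 − 3205.0) / 3205.0 = 289.4 / 3205.0 = 9.03% ≈ 9.0%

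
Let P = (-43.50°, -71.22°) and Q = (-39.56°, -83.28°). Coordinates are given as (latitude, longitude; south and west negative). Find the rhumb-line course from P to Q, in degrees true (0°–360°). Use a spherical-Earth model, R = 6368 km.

293.6°

Meridional parts: M(φ₁)=-0.8448, M(φ₂)=-0.7529 → ΔM = +0.0919;  Δλ = -0.2105 rad
tan C = Δλ / ΔM = -2.2903 → C = 293.59°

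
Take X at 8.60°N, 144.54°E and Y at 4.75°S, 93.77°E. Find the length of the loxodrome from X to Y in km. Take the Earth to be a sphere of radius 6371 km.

5822 km

Δψ = ln[tan(π/4+φ₂/2)/tan(π/4+φ₁/2)] = -0.2337;  Δφ = -0.2330 rad,  Δλ = -0.8861 rad
q = Δφ/Δψ = 0.9972
d = R·√(Δφ² + q²Δλ²) = 6371·0.91380 = 5822 km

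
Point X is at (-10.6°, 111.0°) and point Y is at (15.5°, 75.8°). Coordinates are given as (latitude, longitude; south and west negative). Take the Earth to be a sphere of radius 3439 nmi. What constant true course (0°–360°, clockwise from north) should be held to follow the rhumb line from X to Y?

306.8°

Δψ = ln[tan(π/4+φ₂/2)/tan(π/4+φ₁/2)] = +0.4600
Δλ = -0.6144 rad (taken the short way round)
course = atan2(Δλ, Δψ) = 306.82°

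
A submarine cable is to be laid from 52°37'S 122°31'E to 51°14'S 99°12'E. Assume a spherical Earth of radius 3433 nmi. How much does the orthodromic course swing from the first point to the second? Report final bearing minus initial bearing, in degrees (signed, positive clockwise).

+18.5°

Initial bearing θ₁ = atan2(sin Δλ cos φ₂, cos φ₁ sin φ₂ − sin φ₁ cos φ₂ cos Δλ) = 266.19°
Final bearing θ₂ = (initial bearing from the destination back to the start) + 180° = 284.65°
Δθ = θ₂ − θ₁ = +18.5°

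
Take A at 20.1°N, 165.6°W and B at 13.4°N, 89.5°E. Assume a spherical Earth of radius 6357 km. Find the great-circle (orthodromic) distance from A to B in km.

Haversine: a = sin²(Δφ/2)+cos φ₁ cos φ₂ sin²(Δλ/2) = 0.57763;  σ = 2·atan2(√a,√(1−a))
σ = 98.932° → d = Rσ = 6357·1.72668 = 10977 km

10977 km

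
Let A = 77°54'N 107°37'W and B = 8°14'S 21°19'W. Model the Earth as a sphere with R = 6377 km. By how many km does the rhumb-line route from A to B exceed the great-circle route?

507 km

Great circle: cos σ = sin φ₁ sin φ₂ + cos φ₁ cos φ₂ cos Δλ,  σ = 1.6978 rad → d_gc = 10826.7 km
Rhumb line: Δψ = -2.3886, q = Δφ/Δψ = 0.6294, d_rh = R√(Δφ²+q²Δλ²) = 11333.4 km
Excess = 11333.4 − 10826.7 = 506.7 ≈ 507 km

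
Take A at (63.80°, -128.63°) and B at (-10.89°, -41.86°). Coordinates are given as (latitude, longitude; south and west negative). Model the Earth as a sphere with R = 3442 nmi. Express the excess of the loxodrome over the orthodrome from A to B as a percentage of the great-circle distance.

Great circle: σ = 1.7164 rad → d_gc = Rσ = 5907.8 nmi
Rhumb: Δφ = -1.3036, Δλ = +1.5144, Δψ = -1.6492, q = Δφ/Δψ = 0.7904 → d_rh = R√(Δφ²+q²Δλ²) = 6091.7 nmi
Excess = (6091.7 − 5907.8) / 5907.8 = 183.9 / 5907.8 = 3.11% ≈ 3.1%

3.1%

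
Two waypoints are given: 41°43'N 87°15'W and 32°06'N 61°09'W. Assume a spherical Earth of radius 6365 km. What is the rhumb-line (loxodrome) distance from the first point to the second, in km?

Δψ = ln[tan(π/4+φ₂/2)/tan(π/4+φ₁/2)] = -0.2104;  Δφ = -0.1678 rad,  Δλ = +0.4555 rad
q = Δφ/Δψ = 0.7976
d = R·√(Δφ² + q²Δλ²) = 6365·0.40022 = 2547 km

2547 km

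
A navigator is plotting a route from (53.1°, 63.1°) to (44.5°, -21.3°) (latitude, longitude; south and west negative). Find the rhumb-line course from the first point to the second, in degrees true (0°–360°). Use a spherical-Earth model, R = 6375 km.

261.2°

Δψ = ln[tan(π/4+φ₂/2)/tan(π/4+φ₁/2)] = -0.2287
Δλ = -1.4731 rad (taken the short way round)
course = atan2(Δλ, Δψ) = 261.18°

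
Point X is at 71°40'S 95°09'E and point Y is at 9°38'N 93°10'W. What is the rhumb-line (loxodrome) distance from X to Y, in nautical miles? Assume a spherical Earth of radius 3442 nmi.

8819 nmi

Rhumb course C = atan2(Δλ, Δψ) with Δψ = ln[tan(π/4+φ₂/2)/tan(π/4+φ₁/2)] = +1.9930, Δλ = +2.9964 → C = 56.37°
d = R·|Δφ| / |cos C| = 3442·1.41895 / 0.55381 = 8819 nmi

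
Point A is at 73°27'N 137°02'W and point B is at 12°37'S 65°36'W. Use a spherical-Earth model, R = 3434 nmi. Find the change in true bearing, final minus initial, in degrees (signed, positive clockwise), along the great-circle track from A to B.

Initial bearing θ₁ = atan2(sin Δλ cos φ₂, cos φ₁ sin φ₂ − sin φ₁ cos φ₂ cos Δλ) = 111.27°
Final bearing θ₂ = (initial bearing from the destination back to the start) + 180° = 164.22°
Δθ = θ₂ − θ₁ = +52.9°

+52.9°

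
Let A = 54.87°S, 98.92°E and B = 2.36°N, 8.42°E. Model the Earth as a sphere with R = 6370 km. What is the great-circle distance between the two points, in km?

Haversine: a = sin²(Δφ/2)+cos φ₁ cos φ₂ sin²(Δλ/2) = 0.51935;  σ = 2·atan2(√a,√(1−a))
σ = 92.218° → d = Rσ = 6370·1.60950 = 10253 km

10253 km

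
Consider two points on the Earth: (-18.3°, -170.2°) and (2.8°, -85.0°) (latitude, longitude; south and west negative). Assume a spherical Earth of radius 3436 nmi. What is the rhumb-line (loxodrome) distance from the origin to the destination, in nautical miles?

5190 nmi

Rhumb course C = atan2(Δλ, Δψ) with Δψ = ln[tan(π/4+φ₂/2)/tan(π/4+φ₁/2)] = +0.3739, Δλ = +1.4870 → C = 75.89°
d = R·|Δφ| / |cos C| = 3436·0.36826 / 0.24383 = 5190 nmi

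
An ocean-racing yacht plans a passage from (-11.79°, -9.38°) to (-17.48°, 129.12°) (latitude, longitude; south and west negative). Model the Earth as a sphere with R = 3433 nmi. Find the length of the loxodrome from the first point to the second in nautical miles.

Δψ = ln[tan(π/4+φ₂/2)/tan(π/4+φ₁/2)] = -0.1027;  Δφ = -0.0993 rad,  Δλ = +2.4173 rad
q = Δφ/Δψ = 0.9671
d = R·√(Δφ² + q²Δλ²) = 3433·2.33987 = 8033 nmi

8033 nmi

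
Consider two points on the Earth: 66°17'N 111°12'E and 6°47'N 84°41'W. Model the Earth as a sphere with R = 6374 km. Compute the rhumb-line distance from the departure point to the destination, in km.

Rhumb course C = atan2(Δλ, Δψ) with Δψ = ln[tan(π/4+φ₂/2)/tan(π/4+φ₁/2)] = -1.4421, Δλ = +2.8644 → C = 116.72°
d = R·|Δφ| / |cos C| = 6374·1.03847 / 0.44969 = 14720 km

14720 km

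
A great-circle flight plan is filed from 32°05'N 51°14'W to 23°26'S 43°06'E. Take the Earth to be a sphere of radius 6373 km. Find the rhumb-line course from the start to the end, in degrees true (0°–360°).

Δψ = ln[tan(π/4+φ₂/2)/tan(π/4+φ₁/2)] = -1.0126
Δλ = +1.6464 rad (taken the short way round)
course = atan2(Δλ, Δψ) = 121.59°

121.6°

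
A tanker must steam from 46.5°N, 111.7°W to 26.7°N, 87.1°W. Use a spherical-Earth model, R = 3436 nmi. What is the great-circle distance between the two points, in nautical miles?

1664 nmi

cos σ = sin φ₁ sin φ₂ + cos φ₁ cos φ₂ cos Δλ
      = sin(46.50°)sin(26.70°) + cos(46.50°)cos(26.70°)cos(24.60°) = 0.8851
σ = 27.740° → d = Rσ = 3436·0.48416 = 1664 nmi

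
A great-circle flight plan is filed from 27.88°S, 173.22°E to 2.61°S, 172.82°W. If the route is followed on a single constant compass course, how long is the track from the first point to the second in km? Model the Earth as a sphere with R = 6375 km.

3180 km

Δψ = ln[tan(π/4+φ₂/2)/tan(π/4+φ₁/2)] = +0.4615;  Δφ = +0.4410 rad,  Δλ = +0.2436 rad
q = Δφ/Δψ = 0.9558
d = R·√(Δφ² + q²Δλ²) = 6375·0.49875 = 3180 km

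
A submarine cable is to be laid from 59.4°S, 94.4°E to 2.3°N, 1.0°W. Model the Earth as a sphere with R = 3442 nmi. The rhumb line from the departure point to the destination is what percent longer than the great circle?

4.1%

Great circle: σ = 1.6533 rad → d_gc = Rσ = 5690.7 nmi
Rhumb: Δφ = +1.0769, Δλ = -1.6650, Δψ = +1.3364, q = Δφ/Δψ = 0.8058 → d_rh = R√(Δφ²+q²Δλ²) = 5921.7 nmi
Excess = (5921.7 − 5690.7) / 5690.7 = 231.0 / 5690.7 = 4.06% ≈ 4.1%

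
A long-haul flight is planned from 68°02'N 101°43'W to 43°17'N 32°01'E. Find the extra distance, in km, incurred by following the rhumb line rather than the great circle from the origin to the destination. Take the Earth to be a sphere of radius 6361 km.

1436 km

Great circle: cos σ = sin φ₁ sin φ₂ + cos φ₁ cos φ₂ cos Δλ,  σ = 1.1067 rad → d_gc = 7039.9 km
Rhumb line: Δψ = -0.7999, q = Δφ/Δψ = 0.5400, d_rh = R√(Δφ²+q²Δλ²) = 8475.9 km
Excess = 8475.9 − 7039.9 = 1436.0 ≈ 1436 km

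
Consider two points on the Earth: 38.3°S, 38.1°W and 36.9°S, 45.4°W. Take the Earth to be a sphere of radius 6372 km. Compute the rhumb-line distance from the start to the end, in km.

Δψ = ln[tan(π/4+φ₂/2)/tan(π/4+φ₁/2)] = +0.0308;  Δφ = +0.0244 rad,  Δλ = -0.1274 rad
q = Δφ/Δψ = 0.7922
d = R·√(Δφ² + q²Δλ²) = 6372·0.10385 = 662 km

662 km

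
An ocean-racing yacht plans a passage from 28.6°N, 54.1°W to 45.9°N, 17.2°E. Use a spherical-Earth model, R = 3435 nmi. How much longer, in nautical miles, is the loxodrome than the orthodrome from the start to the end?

93 nmi

Great circle: cos σ = sin φ₁ sin φ₂ + cos φ₁ cos φ₂ cos Δλ,  σ = 1.0008 rad → d_gc = 3437.6 nmi
Rhumb line: Δψ = +0.3825, q = Δφ/Δψ = 0.7894, d_rh = R√(Δφ²+q²Δλ²) = 3530.3 nmi
Excess = 3530.3 − 3437.6 = 92.7 ≈ 93 nmi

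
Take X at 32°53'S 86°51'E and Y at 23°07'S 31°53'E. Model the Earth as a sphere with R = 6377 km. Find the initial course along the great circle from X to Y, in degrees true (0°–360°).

θ = atan2( sin Δλ·cos φ₂ ,  cos φ₁ sin φ₂ − sin φ₁ cos φ₂ cos Δλ )
  = atan2(-0.7531, -0.0431) = 266.73°

266.7°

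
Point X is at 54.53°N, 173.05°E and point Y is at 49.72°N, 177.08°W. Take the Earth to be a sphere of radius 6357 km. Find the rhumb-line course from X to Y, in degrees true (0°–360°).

Meridional parts: M(φ₁)=+1.1400, M(φ₂)=+1.0031 → ΔM = -0.1369;  Δλ = +0.1723 rad
tan C = Δλ / ΔM = -1.2582 → C = 128.48°

128.5°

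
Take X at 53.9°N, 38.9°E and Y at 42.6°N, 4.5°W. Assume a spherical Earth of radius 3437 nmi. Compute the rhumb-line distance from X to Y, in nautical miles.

Rhumb course C = atan2(Δλ, Δψ) with Δψ = ln[tan(π/4+φ₂/2)/tan(π/4+φ₁/2)] = -0.2979, Δλ = -0.7575 → C = 248.53°
d = R·|Δφ| / |cos C| = 3437·0.19722 / 0.36598 = 1852 nmi

1852 nmi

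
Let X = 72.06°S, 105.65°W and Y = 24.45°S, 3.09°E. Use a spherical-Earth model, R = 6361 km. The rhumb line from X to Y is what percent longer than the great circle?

10.6%

Great circle: σ = 1.2622 rad → d_gc = Rσ = 8029.1 km
Rhumb: Δφ = +0.8310, Δλ = +1.8979, Δψ = +1.4058, q = Δφ/Δψ = 0.5911 → d_rh = R√(Δφ²+q²Δλ²) = 8880.2 km
Excess = (8880.2 − 8029.1) / 8029.1 = 851.1 / 8029.1 = 10.60% ≈ 10.6%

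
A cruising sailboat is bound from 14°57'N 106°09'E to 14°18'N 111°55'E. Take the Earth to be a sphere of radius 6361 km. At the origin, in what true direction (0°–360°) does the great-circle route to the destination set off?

95.9°

N = sin Δλ·cos φ₂ = +0.0974;  D = cos φ₁ sin φ₂ − sin φ₁ cos φ₂ cos Δλ = -0.0101
initial course = atan2(N, D) = 95.91°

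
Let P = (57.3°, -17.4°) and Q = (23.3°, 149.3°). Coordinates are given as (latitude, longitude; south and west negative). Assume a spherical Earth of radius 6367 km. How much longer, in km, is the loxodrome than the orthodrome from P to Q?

Great circle: cos σ = sin φ₁ sin φ₂ + cos φ₁ cos φ₂ cos Δλ,  σ = 1.7214 rad → d_gc = 10960.0 km
Rhumb line: Δψ = -0.8080, q = Δφ/Δψ = 0.7344, d_rh = R√(Δφ²+q²Δλ²) = 14120.2 km
Excess = 14120.2 − 10960.0 = 3160.2 ≈ 3160 km

3160 km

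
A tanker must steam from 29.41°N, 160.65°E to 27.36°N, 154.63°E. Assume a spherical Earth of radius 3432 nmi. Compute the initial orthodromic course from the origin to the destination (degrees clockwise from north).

N = sin Δλ·cos φ₂ = -0.0931;  D = cos φ₁ sin φ₂ − sin φ₁ cos φ₂ cos Δλ = -0.0334
initial course = atan2(N, D) = 250.29°

250.3°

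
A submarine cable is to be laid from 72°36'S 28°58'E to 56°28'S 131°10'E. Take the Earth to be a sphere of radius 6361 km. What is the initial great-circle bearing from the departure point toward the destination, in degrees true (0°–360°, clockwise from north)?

θ = atan2( sin Δλ·cos φ₂ ,  cos φ₁ sin φ₂ − sin φ₁ cos φ₂ cos Δλ )
  = atan2(+0.5399, -0.3607) = 123.74°

123.7°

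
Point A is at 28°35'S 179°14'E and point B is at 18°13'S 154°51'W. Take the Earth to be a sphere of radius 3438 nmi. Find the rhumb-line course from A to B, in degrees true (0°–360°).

Δψ = ln[tan(π/4+φ₂/2)/tan(π/4+φ₁/2)] = +0.1975
Δλ = +0.4523 rad (taken the short way round)
course = atan2(Δλ, Δψ) = 66.41°

66.4°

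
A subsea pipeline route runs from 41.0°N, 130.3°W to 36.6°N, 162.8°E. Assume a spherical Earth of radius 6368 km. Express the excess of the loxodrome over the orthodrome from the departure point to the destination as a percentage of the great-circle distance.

2.5%

Great circle: σ = 0.8907 rad → d_gc = Rσ = 5671.9 km
Rhumb: Δφ = -0.0768, Δλ = -1.1676, Δψ = -0.0986, q = Δφ/Δψ = 0.7789 → d_rh = R√(Δφ²+q²Δλ²) = 5812.1 km
Excess = (5812.1 − 5671.9) / 5671.9 = 140.2 / 5671.9 = 2.47% ≈ 2.5%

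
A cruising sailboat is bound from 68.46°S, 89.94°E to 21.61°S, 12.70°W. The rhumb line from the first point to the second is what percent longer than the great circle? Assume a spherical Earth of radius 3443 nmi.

8.6%

Great circle: σ = 1.2996 rad → d_gc = Rσ = 4474.6 nmi
Rhumb: Δφ = +0.8177, Δλ = -1.7914, Δψ = +1.2731, q = Δφ/Δψ = 0.6423 → d_rh = R√(Δφ²+q²Δλ²) = 4859.8 nmi
Excess = (4859.8 − 4474.6) / 4474.6 = 385.2 / 4474.6 = 8.61% ≈ 8.6%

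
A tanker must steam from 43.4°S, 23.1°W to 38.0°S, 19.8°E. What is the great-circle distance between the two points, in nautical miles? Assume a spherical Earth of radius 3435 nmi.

cos σ = sin φ₁ sin φ₂ + cos φ₁ cos φ₂ cos Δλ
      = sin(-43.40°)sin(-38.00°) + cos(-43.40°)cos(-38.00°)cos(42.90°) = 0.8424
σ = 32.602° → d = Rσ = 3435·0.56902 = 1955 nmi

1955 nmi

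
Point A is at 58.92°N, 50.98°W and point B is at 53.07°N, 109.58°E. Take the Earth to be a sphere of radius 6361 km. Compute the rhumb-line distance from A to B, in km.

Rhumb course C = atan2(Δλ, Δψ) with Δψ = ln[tan(π/4+φ₂/2)/tan(π/4+φ₁/2)] = -0.1830, Δλ = +2.8023 → C = 93.74°
d = R·|Δφ| / |cos C| = 6361·0.10210 / 0.06516 = 9967 km

9967 km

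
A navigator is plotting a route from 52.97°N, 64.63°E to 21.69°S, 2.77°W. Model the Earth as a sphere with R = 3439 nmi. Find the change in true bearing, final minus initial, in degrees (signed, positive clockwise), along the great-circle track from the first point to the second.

At departure: θ₁ = atan2(sin Δλ cos φ₂, cos φ₁ sin φ₂ − sin φ₁ cos φ₂ cos Δλ) = 239.38°
At arrival: θ₂ = atan2(sin Δλ cos φ₁, −cos φ₂ sin φ₁ + sin φ₂ cos φ₁ cos Δλ) = 213.90°
Δθ = θ₂ − θ₁ = -25.5°

-25.5°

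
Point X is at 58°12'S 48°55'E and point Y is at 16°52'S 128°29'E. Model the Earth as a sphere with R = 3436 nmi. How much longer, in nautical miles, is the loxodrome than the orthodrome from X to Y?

155 nmi

Great circle: cos σ = sin φ₁ sin φ₂ + cos φ₁ cos φ₂ cos Δλ,  σ = 1.2261 rad → d_gc = 4212.9 nmi
Rhumb line: Δψ = +0.9570, q = Δφ/Δψ = 0.7538, d_rh = R√(Δφ²+q²Δλ²) = 4368.1 nmi
Excess = 4368.1 − 4212.9 = 155.2 ≈ 155 nmi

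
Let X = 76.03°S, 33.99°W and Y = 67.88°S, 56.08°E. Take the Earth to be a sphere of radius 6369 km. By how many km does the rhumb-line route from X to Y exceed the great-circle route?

292 km

Great circle: cos σ = sin φ₁ sin φ₂ + cos φ₁ cos φ₂ cos Δλ,  σ = 0.4536 rad → d_gc = 2888.8 km
Rhumb line: Δψ = +0.4671, q = Δφ/Δψ = 0.3045, d_rh = R√(Δφ²+q²Δλ²) = 3180.5 km
Excess = 3180.5 − 2888.8 = 291.7 ≈ 292 km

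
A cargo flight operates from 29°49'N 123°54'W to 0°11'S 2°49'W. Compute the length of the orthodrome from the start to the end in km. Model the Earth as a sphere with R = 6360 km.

12956 km

Haversine: a = sin²(Δφ/2)+cos φ₁ cos φ₂ sin²(Δλ/2) = 0.72476;  σ = 2·atan2(√a,√(1−a))
σ = 116.713° → d = Rσ = 6360·2.03703 = 12956 km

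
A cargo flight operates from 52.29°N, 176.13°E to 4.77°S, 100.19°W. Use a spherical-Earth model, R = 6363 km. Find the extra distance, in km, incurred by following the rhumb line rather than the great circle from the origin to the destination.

214 km

Great circle: cos σ = sin φ₁ sin φ₂ + cos φ₁ cos φ₂ cos Δλ,  σ = 1.5695 rad → d_gc = 9986.6 km
Rhumb line: Δψ = -1.1578, q = Δφ/Δψ = 0.8602, d_rh = R√(Δφ²+q²Δλ²) = 10200.8 km
Excess = 10200.8 − 9986.6 = 214.2 ≈ 214 km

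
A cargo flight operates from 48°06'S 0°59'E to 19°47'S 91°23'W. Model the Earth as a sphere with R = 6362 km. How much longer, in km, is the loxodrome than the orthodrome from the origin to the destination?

370 km

Great circle: cos σ = sin φ₁ sin φ₂ + cos φ₁ cos φ₂ cos Δλ,  σ = 1.3429 rad → d_gc = 8543.24 km
Rhumb line: Δψ = +0.6077, q = Δφ/Δψ = 0.8132, d_rh = R√(Δφ²+q²Δλ²) = 8913.65 km
Excess = 8913.65 − 8543.24 = 370.41 ≈ 370 km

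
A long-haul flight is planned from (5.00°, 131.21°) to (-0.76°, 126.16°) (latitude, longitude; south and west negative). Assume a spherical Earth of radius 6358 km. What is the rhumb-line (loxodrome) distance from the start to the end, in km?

850 km

Δψ = ln[tan(π/4+φ₂/2)/tan(π/4+φ₁/2)] = -0.1006;  Δφ = -0.1005 rad,  Δλ = -0.0881 rad
q = Δφ/Δψ = 0.9989
d = R·√(Δφ² + q²Δλ²) = 6358·0.13363 = 850 km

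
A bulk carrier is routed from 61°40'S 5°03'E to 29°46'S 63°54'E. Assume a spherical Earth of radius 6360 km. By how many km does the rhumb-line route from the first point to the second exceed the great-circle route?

136 km

Great circle: cos σ = sin φ₁ sin φ₂ + cos φ₁ cos φ₂ cos Δλ,  σ = 0.8631 rad → d_gc = 5489.2 km
Rhumb line: Δψ = +0.8321, q = Δφ/Δψ = 0.6691, d_rh = R√(Δφ²+q²Δλ²) = 5625.5 km
Excess = 5625.5 − 5489.2 = 136.3 ≈ 136 km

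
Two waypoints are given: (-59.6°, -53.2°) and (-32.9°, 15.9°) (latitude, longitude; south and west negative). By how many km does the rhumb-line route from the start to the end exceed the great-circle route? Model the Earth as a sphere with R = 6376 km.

Great circle: cos σ = sin φ₁ sin φ₂ + cos φ₁ cos φ₂ cos Δλ,  σ = 0.9020 rad → d_gc = 5750.97 km
Rhumb line: Δψ = +0.6944, q = Δφ/Δψ = 0.6711, d_rh = R√(Δφ²+q²Δλ²) = 5954.45 km
Excess = 5954.45 − 5750.97 = 203.48 ≈ 203 km

203 km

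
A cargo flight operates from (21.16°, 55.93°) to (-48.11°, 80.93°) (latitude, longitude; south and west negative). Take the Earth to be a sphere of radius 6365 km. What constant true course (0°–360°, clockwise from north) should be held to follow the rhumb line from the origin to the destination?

Δψ = ln[tan(π/4+φ₂/2)/tan(π/4+φ₁/2)] = -1.3383
Δλ = +0.4363 rad (taken the short way round)
course = atan2(Δλ, Δψ) = 161.94°

161.9°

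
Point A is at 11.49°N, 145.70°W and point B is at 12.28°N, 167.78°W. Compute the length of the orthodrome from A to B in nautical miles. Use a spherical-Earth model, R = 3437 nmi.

1297 nmi

Haversine: a = sin²(Δφ/2)+cos φ₁ cos φ₂ sin²(Δλ/2) = 0.03516;  σ = 2·atan2(√a,√(1−a))
σ = 21.615° → d = Rσ = 3437·0.37726 = 1297 nmi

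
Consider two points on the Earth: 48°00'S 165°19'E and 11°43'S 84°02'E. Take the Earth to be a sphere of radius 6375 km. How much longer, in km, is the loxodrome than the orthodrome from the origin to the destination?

Great circle: cos σ = sin φ₁ sin φ₂ + cos φ₁ cos φ₂ cos Δλ,  σ = 1.3179 rad → d_gc = 8401.6 km
Rhumb line: Δψ = +0.7515, q = Δφ/Δψ = 0.8426, d_rh = R√(Δφ²+q²Δλ²) = 8624.0 km
Excess = 8624.0 − 8401.6 = 222.4 ≈ 222 km

222 km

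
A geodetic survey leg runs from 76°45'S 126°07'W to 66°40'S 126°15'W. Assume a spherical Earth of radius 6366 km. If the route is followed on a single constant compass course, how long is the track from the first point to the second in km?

Δψ = ln[tan(π/4+φ₂/2)/tan(π/4+φ₁/2)] = +0.5754;  Δφ = +0.1760 rad,  Δλ = -0.0023 rad
q = Δφ/Δψ = 0.3059
d = R·√(Δφ² + q²Δλ²) = 6366·0.17599 = 1120 km

1120 km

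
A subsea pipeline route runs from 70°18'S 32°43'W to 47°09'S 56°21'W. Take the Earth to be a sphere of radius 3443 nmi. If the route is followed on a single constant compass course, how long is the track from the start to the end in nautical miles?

1559 nmi

Δψ = ln[tan(π/4+φ₂/2)/tan(π/4+φ₁/2)] = +0.8154;  Δφ = +0.4040 rad,  Δλ = -0.4125 rad
q = Δφ/Δψ = 0.4955
d = R·√(Δφ² + q²Δλ²) = 3443·0.45280 = 1559 nmi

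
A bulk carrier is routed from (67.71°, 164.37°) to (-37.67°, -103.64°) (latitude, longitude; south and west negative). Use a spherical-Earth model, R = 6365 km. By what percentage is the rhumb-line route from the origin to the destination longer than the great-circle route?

Great circle: σ = 2.1845 rad → d_gc = Rσ = 13904.1 km
Rhumb: Δφ = -1.8392, Δλ = +1.6055, Δψ = -2.3352, q = Δφ/Δψ = 0.7876 → d_rh = R√(Δφ²+q²Δλ²) = 14206.6 km
Excess = (14206.6 − 13904.1) / 13904.1 = 302.5 / 13904.1 = 2.18% ≈ 2.2%

2.2%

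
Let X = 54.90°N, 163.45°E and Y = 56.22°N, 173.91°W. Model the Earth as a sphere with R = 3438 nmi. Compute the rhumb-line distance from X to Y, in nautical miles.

Rhumb course C = atan2(Δλ, Δψ) with Δψ = ln[tan(π/4+φ₂/2)/tan(π/4+φ₁/2)] = +0.0407, Δλ = +0.3951 → C = 84.11°
d = R·|Δφ| / |cos C| = 3438·0.02304 / 0.10256 = 772 nmi

772 nmi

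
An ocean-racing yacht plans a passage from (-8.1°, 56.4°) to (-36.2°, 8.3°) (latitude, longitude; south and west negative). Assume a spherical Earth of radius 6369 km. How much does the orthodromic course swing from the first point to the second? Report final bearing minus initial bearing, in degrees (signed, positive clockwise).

Initial bearing θ₁ = atan2(sin Δλ cos φ₂, cos φ₁ sin φ₂ − sin φ₁ cos φ₂ cos Δλ) = 229.73°
Final bearing θ₂ = (initial bearing from the destination back to the start) + 180° = 249.41°
Δθ = θ₂ − θ₁ = +19.7°

+19.7°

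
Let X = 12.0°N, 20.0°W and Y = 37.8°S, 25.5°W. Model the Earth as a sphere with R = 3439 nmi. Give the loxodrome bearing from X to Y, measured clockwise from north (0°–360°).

Meridional parts: M(φ₁)=+0.2110, M(φ₂)=-0.7136 → ΔM = -0.9246;  Δλ = -0.0960 rad
tan C = Δλ / ΔM = +0.1038 → C = 185.93°

185.9°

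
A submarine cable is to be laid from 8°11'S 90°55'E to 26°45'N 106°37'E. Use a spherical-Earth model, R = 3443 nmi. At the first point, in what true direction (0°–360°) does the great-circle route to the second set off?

23.1°

θ = atan2( sin Δλ·cos φ₂ ,  cos φ₁ sin φ₂ − sin φ₁ cos φ₂ cos Δλ )
  = atan2(+0.2416, +0.5679) = 23.05°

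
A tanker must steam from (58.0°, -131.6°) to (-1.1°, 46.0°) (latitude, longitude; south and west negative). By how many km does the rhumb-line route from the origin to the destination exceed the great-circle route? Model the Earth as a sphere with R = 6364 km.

Great circle: cos σ = sin φ₁ sin φ₂ + cos φ₁ cos φ₂ cos Δλ,  σ = 2.1479 rad → d_gc = 13669.5 km
Rhumb line: Δψ = -1.2684, q = Δφ/Δψ = 0.8132, d_rh = R√(Δφ²+q²Δλ²) = 17333.6 km
Excess = 17333.6 − 13669.5 = 3664.1 ≈ 3664 km

3664 km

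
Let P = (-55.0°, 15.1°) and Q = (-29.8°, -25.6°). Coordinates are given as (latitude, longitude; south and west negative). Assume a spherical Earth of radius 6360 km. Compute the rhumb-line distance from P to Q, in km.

4298 km

Δψ = ln[tan(π/4+φ₂/2)/tan(π/4+φ₁/2)] = +0.6090;  Δφ = +0.4398 rad,  Δλ = -0.7103 rad
q = Δφ/Δψ = 0.7223
d = R·√(Δφ² + q²Δλ²) = 6360·0.67577 = 4298 km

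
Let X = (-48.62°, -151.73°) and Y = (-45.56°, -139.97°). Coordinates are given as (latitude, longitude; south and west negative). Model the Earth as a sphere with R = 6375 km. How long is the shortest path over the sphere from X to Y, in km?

cos σ = sin φ₁ sin φ₂ + cos φ₁ cos φ₂ cos Δλ
      = sin(-48.62°)sin(-45.56°) + cos(-48.62°)cos(-45.56°)cos(11.76°) = 0.9889
σ = 8.561° → d = Rσ = 6375·0.14941 = 952 km

952 km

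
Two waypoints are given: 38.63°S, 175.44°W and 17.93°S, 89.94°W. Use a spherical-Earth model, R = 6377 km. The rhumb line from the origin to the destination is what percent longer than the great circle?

Great circle: σ = 1.3176 rad → d_gc = Rσ = 8402.3 km
Rhumb: Δφ = +0.3613, Δλ = +1.4923, Δψ = +0.4138, q = Δφ/Δψ = 0.8730 → d_rh = R√(Δφ²+q²Δλ²) = 8621.4 km
Excess = (8621.4 − 8402.3) / 8402.3 = 219.1 / 8402.3 = 2.61% ≈ 2.6%

2.6%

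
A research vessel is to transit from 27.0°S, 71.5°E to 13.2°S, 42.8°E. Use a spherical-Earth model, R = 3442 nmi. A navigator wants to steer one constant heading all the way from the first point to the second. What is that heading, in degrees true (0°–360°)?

297.2°

Meridional parts: M(φ₁)=-0.4897, M(φ₂)=-0.2324 → ΔM = +0.2573;  Δλ = -0.5009 rad
tan C = Δλ / ΔM = -1.9470 → C = 297.18°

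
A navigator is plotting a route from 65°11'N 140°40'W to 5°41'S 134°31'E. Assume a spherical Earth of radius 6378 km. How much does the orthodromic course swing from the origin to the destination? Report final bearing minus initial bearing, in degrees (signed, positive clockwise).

-58.2°

At departure: θ₁ = atan2(sin Δλ cos φ₂, cos φ₁ sin φ₂ − sin φ₁ cos φ₂ cos Δλ) = 262.92°
At arrival: θ₂ = atan2(sin Δλ cos φ₁, −cos φ₂ sin φ₁ + sin φ₂ cos φ₁ cos Δλ) = 204.74°
Δθ = θ₂ − θ₁ = -58.2°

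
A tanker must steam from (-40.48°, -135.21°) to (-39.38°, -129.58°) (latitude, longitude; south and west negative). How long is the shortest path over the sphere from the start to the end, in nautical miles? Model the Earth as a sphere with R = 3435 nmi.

267 nmi

Haversine: a = sin²(Δφ/2)+cos φ₁ cos φ₂ sin²(Δλ/2) = 0.00151;  σ = 2·atan2(√a,√(1−a))
σ = 4.454° → d = Rσ = 3435·0.07774 = 267 nmi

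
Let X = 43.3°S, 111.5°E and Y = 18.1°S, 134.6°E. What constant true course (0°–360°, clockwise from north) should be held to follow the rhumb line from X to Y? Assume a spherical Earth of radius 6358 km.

37.9°

Δψ = ln[tan(π/4+φ₂/2)/tan(π/4+φ₁/2)] = +0.5187
Δλ = +0.4032 rad (taken the short way round)
course = atan2(Δλ, Δψ) = 37.86°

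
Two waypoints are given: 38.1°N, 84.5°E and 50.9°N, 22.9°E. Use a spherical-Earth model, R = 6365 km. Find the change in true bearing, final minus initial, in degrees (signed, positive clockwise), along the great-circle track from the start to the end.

-45.6°

At departure: θ₁ = atan2(sin Δλ cos φ₂, cos φ₁ sin φ₂ − sin φ₁ cos φ₂ cos Δλ) = 307.49°
At arrival: θ₂ = atan2(sin Δλ cos φ₁, −cos φ₂ sin φ₁ + sin φ₂ cos φ₁ cos Δλ) = 261.89°
Δθ = θ₂ − θ₁ = -45.6°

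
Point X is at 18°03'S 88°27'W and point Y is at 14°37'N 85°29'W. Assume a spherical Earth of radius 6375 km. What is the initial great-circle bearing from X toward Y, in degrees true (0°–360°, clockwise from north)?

5.3°

N = sin Δλ·cos φ₂ = +0.0501;  D = cos φ₁ sin φ₂ − sin φ₁ cos φ₂ cos Δλ = +0.5393
initial course = atan2(N, D) = 5.30°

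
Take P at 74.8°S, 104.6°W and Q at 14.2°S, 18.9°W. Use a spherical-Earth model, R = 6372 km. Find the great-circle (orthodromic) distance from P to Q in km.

8361 km

cos σ = sin φ₁ sin φ₂ + cos φ₁ cos φ₂ cos Δλ
      = sin(-74.80°)sin(-14.20°) + cos(-74.80°)cos(-14.20°)cos(85.70°) = 0.2558
σ = 75.180° → d = Rσ = 6372·1.31214 = 8361 km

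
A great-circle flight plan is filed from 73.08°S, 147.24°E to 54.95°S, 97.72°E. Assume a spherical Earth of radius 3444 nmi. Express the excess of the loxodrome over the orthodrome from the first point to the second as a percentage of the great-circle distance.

Great circle: σ = 0.4697 rad → d_gc = Rσ = 1617.5 nmi
Rhumb: Δφ = +0.3164, Δλ = -0.8643, Δψ = +0.7529, q = Δφ/Δψ = 0.4203 → d_rh = R√(Δφ²+q²Δλ²) = 1659.2 nmi
Excess = (1659.2 − 1617.5) / 1617.5 = 41.7 / 1617.5 = 2.58% ≈ 2.6%

2.6%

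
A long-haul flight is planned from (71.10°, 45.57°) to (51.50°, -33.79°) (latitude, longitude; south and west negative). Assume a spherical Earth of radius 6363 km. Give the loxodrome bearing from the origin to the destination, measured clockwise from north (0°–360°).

241.9°

Δψ = ln[tan(π/4+φ₂/2)/tan(π/4+φ₁/2)] = -0.7410
Δλ = -1.3851 rad (taken the short way round)
course = atan2(Δλ, Δψ) = 241.85°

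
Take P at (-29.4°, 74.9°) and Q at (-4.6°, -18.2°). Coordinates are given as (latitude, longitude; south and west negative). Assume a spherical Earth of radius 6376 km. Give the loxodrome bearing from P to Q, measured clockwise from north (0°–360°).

285.7°

Δψ = ln[tan(π/4+φ₂/2)/tan(π/4+φ₁/2)] = +0.4569
Δλ = -1.6249 rad (taken the short way round)
course = atan2(Δλ, Δψ) = 285.70°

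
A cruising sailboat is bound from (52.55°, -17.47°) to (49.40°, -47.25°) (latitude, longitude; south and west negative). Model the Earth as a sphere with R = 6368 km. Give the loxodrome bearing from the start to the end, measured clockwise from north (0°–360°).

Δψ = ln[tan(π/4+φ₂/2)/tan(π/4+φ₁/2)] = -0.0874
Δλ = -0.5198 rad (taken the short way round)
course = atan2(Δλ, Δψ) = 260.46°

260.5°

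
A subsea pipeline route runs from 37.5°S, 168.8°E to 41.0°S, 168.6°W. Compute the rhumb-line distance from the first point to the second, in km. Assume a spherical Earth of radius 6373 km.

1985 km

Rhumb course C = atan2(Δλ, Δψ) with Δψ = ln[tan(π/4+φ₂/2)/tan(π/4+φ₁/2)] = -0.0789, Δλ = +0.3944 → C = 101.31°
d = R·|Δφ| / |cos C| = 6373·0.06109 / 0.19617 = 1985 km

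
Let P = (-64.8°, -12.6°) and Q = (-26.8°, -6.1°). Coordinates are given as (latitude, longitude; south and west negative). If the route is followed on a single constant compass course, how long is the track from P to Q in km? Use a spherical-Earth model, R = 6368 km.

Rhumb course C = atan2(Δλ, Δψ) with Δψ = ln[tan(π/4+φ₂/2)/tan(π/4+φ₁/2)] = +1.0124, Δλ = +0.1134 → C = 6.39°
d = R·|Δφ| / |cos C| = 6368·0.66323 / 0.99378 = 4250 km

4250 km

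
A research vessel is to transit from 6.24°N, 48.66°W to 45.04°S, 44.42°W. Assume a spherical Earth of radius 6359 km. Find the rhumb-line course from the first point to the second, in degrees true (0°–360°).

Meridional parts: M(φ₁)=+0.1091, M(φ₂)=-0.8824 → ΔM = -0.9915;  Δλ = +0.0740 rad
tan C = Δλ / ΔM = -0.0746 → C = 175.73°

175.7°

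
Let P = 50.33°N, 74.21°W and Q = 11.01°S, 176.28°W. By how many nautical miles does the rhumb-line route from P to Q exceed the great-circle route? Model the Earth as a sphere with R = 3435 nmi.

Great circle: cos σ = sin φ₁ sin φ₂ + cos φ₁ cos φ₂ cos Δλ,  σ = 1.8525 rad → d_gc = 6363.5 nmi
Rhumb line: Δψ = -1.2130, q = Δφ/Δψ = 0.8826, d_rh = R√(Δφ²+q²Δλ²) = 6533.9 nmi
Excess = 6533.9 − 6363.5 = 170.4 ≈ 170 nmi

170 nmi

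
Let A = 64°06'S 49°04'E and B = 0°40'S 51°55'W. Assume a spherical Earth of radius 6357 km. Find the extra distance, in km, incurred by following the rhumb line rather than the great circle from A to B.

Great circle: cos σ = sin φ₁ sin φ₂ + cos φ₁ cos φ₂ cos Δλ,  σ = 1.6436 rad → d_gc = 10448.4 km
Rhumb line: Δψ = +1.4583, q = Δφ/Δψ = 0.7592, d_rh = R√(Δφ²+q²Δλ²) = 11040.4 km
Excess = 11040.4 − 10448.4 = 592.0 ≈ 592 km

592 km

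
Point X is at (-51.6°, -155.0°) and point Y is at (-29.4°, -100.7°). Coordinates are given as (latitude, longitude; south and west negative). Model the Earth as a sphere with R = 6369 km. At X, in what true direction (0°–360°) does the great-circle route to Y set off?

82.5°

θ = atan2( sin Δλ·cos φ₂ ,  cos φ₁ sin φ₂ − sin φ₁ cos φ₂ cos Δλ )
  = atan2(+0.7075, +0.0935) = 82.47°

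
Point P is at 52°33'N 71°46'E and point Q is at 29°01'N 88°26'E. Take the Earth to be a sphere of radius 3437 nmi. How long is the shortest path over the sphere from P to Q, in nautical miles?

1593 nmi

cos σ = sin φ₁ sin φ₂ + cos φ₁ cos φ₂ cos Δλ
      = sin(52.55°)sin(29.02°) + cos(52.55°)cos(29.02°)cos(16.67°) = 0.8945
σ = 26.557° → d = Rσ = 3437·0.46351 = 1593 nmi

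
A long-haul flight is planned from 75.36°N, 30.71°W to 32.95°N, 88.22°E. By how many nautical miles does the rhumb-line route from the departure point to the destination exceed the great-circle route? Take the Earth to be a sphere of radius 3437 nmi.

Great circle: cos σ = sin φ₁ sin φ₂ + cos φ₁ cos φ₂ cos Δλ,  σ = 1.1333 rad → d_gc = 3895.2 nmi
Rhumb line: Δψ = -1.4425, q = Δφ/Δψ = 0.5131, d_rh = R√(Δφ²+q²Δλ²) = 4458.1 nmi
Excess = 4458.1 − 3895.2 = 562.9 ≈ 563 nmi

563 nmi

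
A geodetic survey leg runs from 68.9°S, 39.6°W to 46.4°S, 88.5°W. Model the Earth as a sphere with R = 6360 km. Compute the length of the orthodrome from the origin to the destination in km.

Haversine: a = sin²(Δφ/2)+cos φ₁ cos φ₂ sin²(Δλ/2) = 0.08059;  σ = 2·atan2(√a,√(1−a))
σ = 32.984° → d = Rσ = 6360·0.57569 = 3661 km

3661 km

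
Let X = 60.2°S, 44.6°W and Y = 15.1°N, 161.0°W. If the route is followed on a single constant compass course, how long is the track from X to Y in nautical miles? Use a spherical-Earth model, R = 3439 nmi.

Rhumb course C = atan2(Δλ, Δψ) with Δψ = ln[tan(π/4+φ₂/2)/tan(π/4+φ₁/2)] = +1.5906, Δλ = -2.0316 → C = 308.06°
d = R·|Δφ| / |cos C| = 3439·1.31423 / 0.61647 = 7331 nmi

7331 nmi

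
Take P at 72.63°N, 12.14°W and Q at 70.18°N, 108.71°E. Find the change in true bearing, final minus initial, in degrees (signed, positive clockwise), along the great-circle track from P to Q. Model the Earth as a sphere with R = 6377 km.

+118.2°

At departure: θ₁ = atan2(sin Δλ cos φ₂, cos φ₁ sin φ₂ − sin φ₁ cos φ₂ cos Δλ) = 33.08°
At arrival: θ₂ = atan2(sin Δλ cos φ₁, −cos φ₂ sin φ₁ + sin φ₂ cos φ₁ cos Δλ) = 151.27°
Δθ = θ₂ − θ₁ = +118.2°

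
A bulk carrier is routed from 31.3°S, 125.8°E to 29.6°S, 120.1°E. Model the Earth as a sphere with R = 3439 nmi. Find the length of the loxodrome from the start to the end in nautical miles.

312 nmi

Rhumb course C = atan2(Δλ, Δψ) with Δψ = ln[tan(π/4+φ₂/2)/tan(π/4+φ₁/2)] = +0.0344, Δλ = -0.0995 → C = 289.08°
d = R·|Δφ| / |cos C| = 3439·0.02967 / 0.32697 = 312 nmi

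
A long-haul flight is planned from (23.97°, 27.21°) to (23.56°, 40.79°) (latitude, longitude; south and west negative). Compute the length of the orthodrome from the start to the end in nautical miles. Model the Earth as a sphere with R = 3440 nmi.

746 nmi

cos σ = sin φ₁ sin φ₂ + cos φ₁ cos φ₂ cos Δλ
      = sin(23.97°)sin(23.56°) + cos(23.97°)cos(23.56°)cos(13.58°) = 0.9766
σ = 12.430° → d = Rσ = 3440·0.21695 = 746 nmi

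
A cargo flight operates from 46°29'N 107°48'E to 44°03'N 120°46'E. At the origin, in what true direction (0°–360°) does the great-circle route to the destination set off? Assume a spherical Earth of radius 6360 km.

θ = atan2( sin Δλ·cos φ₂ ,  cos φ₁ sin φ₂ − sin φ₁ cos φ₂ cos Δλ )
  = atan2(+0.1613, -0.0292) = 100.25°

100.3°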